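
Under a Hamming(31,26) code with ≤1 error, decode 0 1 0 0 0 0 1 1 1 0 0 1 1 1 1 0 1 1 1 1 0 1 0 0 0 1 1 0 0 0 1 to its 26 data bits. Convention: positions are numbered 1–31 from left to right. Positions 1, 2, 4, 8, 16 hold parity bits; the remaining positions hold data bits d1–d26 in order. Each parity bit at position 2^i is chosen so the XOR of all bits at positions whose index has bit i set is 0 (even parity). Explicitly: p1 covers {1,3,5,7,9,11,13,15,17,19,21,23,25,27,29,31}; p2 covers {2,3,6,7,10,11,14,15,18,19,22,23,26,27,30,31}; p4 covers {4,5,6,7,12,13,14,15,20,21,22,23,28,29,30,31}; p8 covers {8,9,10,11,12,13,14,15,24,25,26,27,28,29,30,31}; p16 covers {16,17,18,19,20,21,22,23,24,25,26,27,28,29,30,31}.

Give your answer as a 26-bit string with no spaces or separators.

00011001111111101000110001

s1 (pos 1,3,5,7,9,11,13,15,17,19,21,23,25,27,29,31): 0⊕0⊕0⊕1⊕1⊕0⊕1⊕1⊕1⊕1⊕0⊕0⊕0⊕1⊕0⊕1 = 0
s2 (pos 2,3,6,7,10,11,14,15,18,19,22,23,26,27,30,31): 1⊕0⊕0⊕1⊕0⊕0⊕1⊕1⊕1⊕1⊕1⊕0⊕1⊕1⊕0⊕1 = 0
s4 (pos 4,5,6,7,12,13,14,15,20,21,22,23,28,29,30,31): 0⊕0⊕0⊕1⊕1⊕1⊕1⊕1⊕1⊕0⊕1⊕0⊕0⊕0⊕0⊕1 = 0
s8 (pos 8,9,10,11,12,13,14,15,24,25,26,27,28,29,30,31): 1⊕1⊕0⊕0⊕1⊕1⊕1⊕1⊕0⊕0⊕1⊕1⊕0⊕0⊕0⊕1 = 1
s16 (pos 16,17,18,19,20,21,22,23,24,25,26,27,28,29,30,31): 0⊕1⊕1⊕1⊕1⊕0⊕1⊕0⊕0⊕0⊕1⊕1⊕0⊕0⊕0⊕1 = 0
Syndrome s16…s1 = 01000 → error at position 8.
Flip position 8: 0100001110011110111101000110001 → 0100001010011110111101000110001
Read data bits from positions 3,5,6,7,9,10,11,12,13,14,15,17,18,19,20,21,22,23,24,25,26,27,28,29,30,31: 00011001111111101000110001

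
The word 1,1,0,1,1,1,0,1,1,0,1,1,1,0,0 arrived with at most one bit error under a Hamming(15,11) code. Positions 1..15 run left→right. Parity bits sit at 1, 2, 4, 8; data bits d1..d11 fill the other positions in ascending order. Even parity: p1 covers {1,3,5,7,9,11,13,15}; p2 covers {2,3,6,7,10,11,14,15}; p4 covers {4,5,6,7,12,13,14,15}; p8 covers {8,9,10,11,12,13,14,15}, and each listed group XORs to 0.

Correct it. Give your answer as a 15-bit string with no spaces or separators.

110111011011101

s1 (pos 1,3,5,7,9,11,13,15): 1⊕0⊕1⊕0⊕1⊕1⊕1⊕0 = 1
s2 (pos 2,3,6,7,10,11,14,15): 1⊕0⊕1⊕0⊕0⊕1⊕0⊕0 = 1
s4 (pos 4,5,6,7,12,13,14,15): 1⊕1⊕1⊕0⊕1⊕1⊕0⊕0 = 1
s8 (pos 8,9,10,11,12,13,14,15): 1⊕1⊕0⊕1⊕1⊕1⊕0⊕0 = 1
Syndrome s8…s1 = 1111 → error at position 15.
Flip position 15: 110111011011100 → 110111011011101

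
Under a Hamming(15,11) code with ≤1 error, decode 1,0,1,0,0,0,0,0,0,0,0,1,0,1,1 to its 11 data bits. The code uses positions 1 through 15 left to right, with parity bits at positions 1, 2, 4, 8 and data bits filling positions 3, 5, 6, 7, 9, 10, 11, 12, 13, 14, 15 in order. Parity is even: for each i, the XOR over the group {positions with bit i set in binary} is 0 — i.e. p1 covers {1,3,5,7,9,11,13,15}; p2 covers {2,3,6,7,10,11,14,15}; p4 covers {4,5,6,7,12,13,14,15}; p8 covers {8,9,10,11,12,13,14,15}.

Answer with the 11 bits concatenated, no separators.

s1 (pos 1,3,5,7,9,11,13,15): 1⊕1⊕0⊕0⊕0⊕0⊕0⊕1 = 1
s2 (pos 2,3,6,7,10,11,14,15): 0⊕1⊕0⊕0⊕0⊕0⊕1⊕1 = 1
s4 (pos 4,5,6,7,12,13,14,15): 0⊕0⊕0⊕0⊕1⊕0⊕1⊕1 = 1
s8 (pos 8,9,10,11,12,13,14,15): 0⊕0⊕0⊕0⊕1⊕0⊕1⊕1 = 1
Syndrome s8…s1 = 1111 → error at position 15.
Flip position 15: 101000000001011 → 101000000001010
Read data bits from positions 3,5,6,7,9,10,11,12,13,14,15: 10000001010

10000001010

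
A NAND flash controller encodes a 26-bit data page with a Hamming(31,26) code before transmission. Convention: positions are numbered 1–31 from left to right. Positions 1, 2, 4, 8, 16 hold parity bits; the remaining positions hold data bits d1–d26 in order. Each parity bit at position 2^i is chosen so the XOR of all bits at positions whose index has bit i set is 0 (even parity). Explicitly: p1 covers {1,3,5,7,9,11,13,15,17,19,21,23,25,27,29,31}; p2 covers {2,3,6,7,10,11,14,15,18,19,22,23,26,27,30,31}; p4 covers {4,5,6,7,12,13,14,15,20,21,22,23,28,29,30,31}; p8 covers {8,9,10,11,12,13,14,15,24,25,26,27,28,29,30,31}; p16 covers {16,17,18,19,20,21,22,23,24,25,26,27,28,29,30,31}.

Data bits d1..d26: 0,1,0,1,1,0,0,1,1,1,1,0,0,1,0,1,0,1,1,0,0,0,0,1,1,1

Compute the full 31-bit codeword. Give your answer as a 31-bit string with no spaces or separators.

0101101110011111001010110000111

Place data at non-parity positions: p1 p2 0 p4 1 0 1 p8 1 0 0 1 1 1 1 p16 0 0 1 0 1 0 1 1 0 0 0 0 1 1 1
p1 (pos 1,3,5,7,9,11,13,15,17,19,21,23,25,27,29,31): XOR of data positions = 0⊕1⊕1⊕1⊕0⊕1⊕1⊕0⊕1⊕1⊕1⊕0⊕0⊕1⊕1 = 0
p2 (pos 2,3,6,7,10,11,14,15,18,19,22,23,26,27,30,31): XOR of data positions = 0⊕0⊕1⊕0⊕0⊕1⊕1⊕0⊕1⊕0⊕1⊕0⊕0⊕1⊕1 = 1
p4 (pos 4,5,6,7,12,13,14,15,20,21,22,23,28,29,30,31): XOR of data positions = 1⊕0⊕1⊕1⊕1⊕1⊕1⊕0⊕1⊕0⊕1⊕0⊕1⊕1⊕1 = 1
p8 (pos 8,9,10,11,12,13,14,15,24,25,26,27,28,29,30,31): XOR of data positions = 1⊕0⊕0⊕1⊕1⊕1⊕1⊕1⊕0⊕0⊕0⊕0⊕1⊕1⊕1 = 1
p16 (pos 16,17,18,19,20,21,22,23,24,25,26,27,28,29,30,31): XOR of data positions = 0⊕0⊕1⊕0⊕1⊕0⊕1⊕1⊕0⊕0⊕0⊕0⊕1⊕1⊕1 = 1
Codeword: 0101101110011111001010110000111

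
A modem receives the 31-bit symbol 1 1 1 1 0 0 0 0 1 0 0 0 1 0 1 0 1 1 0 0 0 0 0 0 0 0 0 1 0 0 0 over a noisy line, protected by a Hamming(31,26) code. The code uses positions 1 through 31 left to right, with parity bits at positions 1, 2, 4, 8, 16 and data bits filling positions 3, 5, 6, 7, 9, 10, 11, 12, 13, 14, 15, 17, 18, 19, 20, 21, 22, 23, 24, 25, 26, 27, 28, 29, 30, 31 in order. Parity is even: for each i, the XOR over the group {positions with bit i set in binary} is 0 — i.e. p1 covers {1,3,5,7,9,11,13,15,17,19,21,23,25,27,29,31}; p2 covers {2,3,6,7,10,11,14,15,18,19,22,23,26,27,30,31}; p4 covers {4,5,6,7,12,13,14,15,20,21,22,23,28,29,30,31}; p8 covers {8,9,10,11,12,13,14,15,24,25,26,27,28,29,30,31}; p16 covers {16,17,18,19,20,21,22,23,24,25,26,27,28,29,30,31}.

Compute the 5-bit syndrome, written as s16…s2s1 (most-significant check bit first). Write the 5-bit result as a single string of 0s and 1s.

10000

s1 (pos 1,3,5,7,9,11,13,15,17,19,21,23,25,27,29,31): 1⊕1⊕0⊕0⊕1⊕0⊕1⊕1⊕1⊕0⊕0⊕0⊕0⊕0⊕0⊕0 = 0
s2 (pos 2,3,6,7,10,11,14,15,18,19,22,23,26,27,30,31): 1⊕1⊕0⊕0⊕0⊕0⊕0⊕1⊕1⊕0⊕0⊕0⊕0⊕0⊕0⊕0 = 0
s4 (pos 4,5,6,7,12,13,14,15,20,21,22,23,28,29,30,31): 1⊕0⊕0⊕0⊕0⊕1⊕0⊕1⊕0⊕0⊕0⊕0⊕1⊕0⊕0⊕0 = 0
s8 (pos 8,9,10,11,12,13,14,15,24,25,26,27,28,29,30,31): 0⊕1⊕0⊕0⊕0⊕1⊕0⊕1⊕0⊕0⊕0⊕0⊕1⊕0⊕0⊕0 = 0
s16 (pos 16,17,18,19,20,21,22,23,24,25,26,27,28,29,30,31): 0⊕1⊕1⊕0⊕0⊕0⊕0⊕0⊕0⊕0⊕0⊕0⊕1⊕0⊕0⊕0 = 1
Syndrome s16…s1 = 10000 → error at position 16.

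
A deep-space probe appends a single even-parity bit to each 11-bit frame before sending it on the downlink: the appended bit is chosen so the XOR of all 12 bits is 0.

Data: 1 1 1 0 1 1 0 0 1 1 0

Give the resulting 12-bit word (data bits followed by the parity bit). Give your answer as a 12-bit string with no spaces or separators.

XOR of the 11 data bits: 1⊕1⊕1⊕0⊕1⊕1⊕0⊕0⊕1⊕1⊕0 = 1
Parity bit = 1 (so all 12 bits XOR to 0).

111011001101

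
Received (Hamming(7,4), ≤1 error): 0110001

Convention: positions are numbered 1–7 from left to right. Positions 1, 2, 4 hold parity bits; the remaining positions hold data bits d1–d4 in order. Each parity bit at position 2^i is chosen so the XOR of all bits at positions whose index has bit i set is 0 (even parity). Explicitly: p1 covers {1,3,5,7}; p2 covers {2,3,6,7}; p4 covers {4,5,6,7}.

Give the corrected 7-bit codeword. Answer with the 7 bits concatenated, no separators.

0110011

s1 (pos 1,3,5,7): 0⊕1⊕0⊕1 = 0
s2 (pos 2,3,6,7): 1⊕1⊕0⊕1 = 1
s4 (pos 4,5,6,7): 0⊕0⊕0⊕1 = 1
Syndrome s4…s1 = 110 → error at position 6.
Flip position 6: 0110001 → 0110011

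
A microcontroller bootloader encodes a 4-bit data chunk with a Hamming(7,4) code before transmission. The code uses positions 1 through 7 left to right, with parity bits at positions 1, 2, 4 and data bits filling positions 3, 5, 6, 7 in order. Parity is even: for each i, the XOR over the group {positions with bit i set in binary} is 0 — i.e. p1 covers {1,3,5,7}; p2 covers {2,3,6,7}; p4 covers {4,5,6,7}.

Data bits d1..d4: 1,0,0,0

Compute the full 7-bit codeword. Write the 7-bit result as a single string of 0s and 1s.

1110000

Place data at non-parity positions: p1 p2 1 p4 0 0 0
p1 (pos 1,3,5,7): XOR of data positions = 1⊕0⊕0 = 1
p2 (pos 2,3,6,7): XOR of data positions = 1⊕0⊕0 = 1
p4 (pos 4,5,6,7): XOR of data positions = 0⊕0⊕0 = 0
Codeword: 1110000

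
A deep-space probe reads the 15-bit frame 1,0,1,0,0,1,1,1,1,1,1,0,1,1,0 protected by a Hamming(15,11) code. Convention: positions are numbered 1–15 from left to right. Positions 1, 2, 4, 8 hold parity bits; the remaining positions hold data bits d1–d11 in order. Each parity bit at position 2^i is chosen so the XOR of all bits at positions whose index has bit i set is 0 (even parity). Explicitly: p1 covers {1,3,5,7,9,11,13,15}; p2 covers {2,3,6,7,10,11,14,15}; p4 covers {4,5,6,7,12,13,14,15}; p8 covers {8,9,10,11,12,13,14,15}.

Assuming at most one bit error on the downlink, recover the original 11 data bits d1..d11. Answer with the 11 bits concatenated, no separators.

10111110110

s1 (pos 1,3,5,7,9,11,13,15): 1⊕1⊕0⊕1⊕1⊕1⊕1⊕0 = 0
s2 (pos 2,3,6,7,10,11,14,15): 0⊕1⊕1⊕1⊕1⊕1⊕1⊕0 = 0
s4 (pos 4,5,6,7,12,13,14,15): 0⊕0⊕1⊕1⊕0⊕1⊕1⊕0 = 0
s8 (pos 8,9,10,11,12,13,14,15): 1⊕1⊕1⊕1⊕0⊕1⊕1⊕0 = 0
Syndrome s8…s1 = 0000 → no error.
Read data bits from positions 3,5,6,7,9,10,11,12,13,14,15: 10111110110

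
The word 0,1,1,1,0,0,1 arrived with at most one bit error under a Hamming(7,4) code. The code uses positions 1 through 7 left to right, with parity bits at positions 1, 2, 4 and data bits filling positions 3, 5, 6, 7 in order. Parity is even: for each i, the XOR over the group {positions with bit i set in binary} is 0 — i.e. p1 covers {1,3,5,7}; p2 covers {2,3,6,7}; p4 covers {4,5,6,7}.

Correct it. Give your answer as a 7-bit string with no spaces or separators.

s1 (pos 1,3,5,7): 0⊕1⊕0⊕1 = 0
s2 (pos 2,3,6,7): 1⊕1⊕0⊕1 = 1
s4 (pos 4,5,6,7): 1⊕0⊕0⊕1 = 0
Syndrome s4…s1 = 010 → error at position 2.
Flip position 2: 0111001 → 0011001

0011001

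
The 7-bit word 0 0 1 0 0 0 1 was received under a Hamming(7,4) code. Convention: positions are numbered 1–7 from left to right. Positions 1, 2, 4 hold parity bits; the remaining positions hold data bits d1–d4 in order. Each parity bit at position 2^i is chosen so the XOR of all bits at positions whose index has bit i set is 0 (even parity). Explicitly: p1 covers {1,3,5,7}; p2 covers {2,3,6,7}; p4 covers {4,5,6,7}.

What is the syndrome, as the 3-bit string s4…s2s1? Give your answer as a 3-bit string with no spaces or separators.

s1 (pos 1,3,5,7): 0⊕1⊕0⊕1 = 0
s2 (pos 2,3,6,7): 0⊕1⊕0⊕1 = 0
s4 (pos 4,5,6,7): 0⊕0⊕0⊕1 = 1
Syndrome s4…s1 = 100 → error at position 4.

100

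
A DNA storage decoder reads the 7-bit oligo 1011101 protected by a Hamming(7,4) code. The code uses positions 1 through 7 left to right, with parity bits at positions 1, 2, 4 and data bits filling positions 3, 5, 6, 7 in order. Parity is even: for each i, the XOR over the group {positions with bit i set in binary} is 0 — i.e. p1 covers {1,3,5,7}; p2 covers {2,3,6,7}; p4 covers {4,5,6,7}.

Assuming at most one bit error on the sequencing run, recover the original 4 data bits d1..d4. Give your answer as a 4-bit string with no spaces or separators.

s1 (pos 1,3,5,7): 1⊕1⊕1⊕1 = 0
s2 (pos 2,3,6,7): 0⊕1⊕0⊕1 = 0
s4 (pos 4,5,6,7): 1⊕1⊕0⊕1 = 1
Syndrome s4…s1 = 100 → error at position 4.
Flip position 4: 1011101 → 1010101
Read data bits from positions 3,5,6,7: 1101

1101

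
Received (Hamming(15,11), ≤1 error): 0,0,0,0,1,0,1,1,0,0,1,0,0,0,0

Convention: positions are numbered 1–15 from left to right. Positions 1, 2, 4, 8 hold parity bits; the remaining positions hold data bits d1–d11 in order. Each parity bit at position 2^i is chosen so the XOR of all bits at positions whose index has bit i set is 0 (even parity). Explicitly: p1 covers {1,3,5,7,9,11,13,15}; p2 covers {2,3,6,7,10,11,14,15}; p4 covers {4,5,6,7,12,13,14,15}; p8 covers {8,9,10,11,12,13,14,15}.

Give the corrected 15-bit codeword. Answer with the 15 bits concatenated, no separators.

s1 (pos 1,3,5,7,9,11,13,15): 0⊕0⊕1⊕1⊕0⊕1⊕0⊕0 = 1
s2 (pos 2,3,6,7,10,11,14,15): 0⊕0⊕0⊕1⊕0⊕1⊕0⊕0 = 0
s4 (pos 4,5,6,7,12,13,14,15): 0⊕1⊕0⊕1⊕0⊕0⊕0⊕0 = 0
s8 (pos 8,9,10,11,12,13,14,15): 1⊕0⊕0⊕1⊕0⊕0⊕0⊕0 = 0
Syndrome s8…s1 = 0001 → error at position 1.
Flip position 1: 000010110010000 → 100010110010000

100010110010000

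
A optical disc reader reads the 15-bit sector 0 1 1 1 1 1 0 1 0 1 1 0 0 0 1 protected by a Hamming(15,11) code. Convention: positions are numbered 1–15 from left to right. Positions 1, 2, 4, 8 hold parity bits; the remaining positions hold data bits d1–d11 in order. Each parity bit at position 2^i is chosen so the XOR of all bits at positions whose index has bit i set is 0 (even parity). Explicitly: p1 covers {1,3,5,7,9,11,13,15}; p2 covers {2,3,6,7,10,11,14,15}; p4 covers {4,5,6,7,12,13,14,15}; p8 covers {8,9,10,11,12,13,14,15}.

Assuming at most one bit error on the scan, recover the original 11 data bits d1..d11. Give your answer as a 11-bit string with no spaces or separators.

11100110001

s1 (pos 1,3,5,7,9,11,13,15): 0⊕1⊕1⊕0⊕0⊕1⊕0⊕1 = 0
s2 (pos 2,3,6,7,10,11,14,15): 1⊕1⊕1⊕0⊕1⊕1⊕0⊕1 = 0
s4 (pos 4,5,6,7,12,13,14,15): 1⊕1⊕1⊕0⊕0⊕0⊕0⊕1 = 0
s8 (pos 8,9,10,11,12,13,14,15): 1⊕0⊕1⊕1⊕0⊕0⊕0⊕1 = 0
Syndrome s8…s1 = 0000 → no error.
Read data bits from positions 3,5,6,7,9,10,11,12,13,14,15: 11100110001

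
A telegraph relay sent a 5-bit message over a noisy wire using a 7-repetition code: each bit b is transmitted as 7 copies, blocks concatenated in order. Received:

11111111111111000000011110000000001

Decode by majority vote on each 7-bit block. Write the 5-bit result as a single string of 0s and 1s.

Block 1 (1111111): 7 ones → 1
Block 2 (1111111): 7 ones → 1
Block 3 (0000000): 0 ones → 0
Block 4 (1111000): 4 ones → 1
Block 5 (0000001): 1 one → 0

11010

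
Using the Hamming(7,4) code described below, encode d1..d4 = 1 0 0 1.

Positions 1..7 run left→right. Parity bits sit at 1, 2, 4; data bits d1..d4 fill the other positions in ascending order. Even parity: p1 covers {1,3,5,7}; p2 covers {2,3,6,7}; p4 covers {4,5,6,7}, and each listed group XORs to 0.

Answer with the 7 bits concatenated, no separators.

0011001

Place data at non-parity positions: p1 p2 1 p4 0 0 1
p1 (pos 1,3,5,7): XOR of data positions = 1⊕0⊕1 = 0
p2 (pos 2,3,6,7): XOR of data positions = 1⊕0⊕1 = 0
p4 (pos 4,5,6,7): XOR of data positions = 0⊕0⊕1 = 1
Codeword: 0011001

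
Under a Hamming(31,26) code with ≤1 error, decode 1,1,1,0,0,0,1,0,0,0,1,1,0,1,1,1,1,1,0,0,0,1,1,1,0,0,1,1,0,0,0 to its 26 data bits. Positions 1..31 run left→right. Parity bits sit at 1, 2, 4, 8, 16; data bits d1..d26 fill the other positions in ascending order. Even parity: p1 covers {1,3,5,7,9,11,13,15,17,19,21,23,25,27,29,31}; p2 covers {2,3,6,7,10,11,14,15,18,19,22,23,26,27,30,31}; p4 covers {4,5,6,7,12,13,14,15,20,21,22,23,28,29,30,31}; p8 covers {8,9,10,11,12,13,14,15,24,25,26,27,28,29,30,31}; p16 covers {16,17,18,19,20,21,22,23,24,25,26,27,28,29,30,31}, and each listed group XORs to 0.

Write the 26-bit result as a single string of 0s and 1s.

s1 (pos 1,3,5,7,9,11,13,15,17,19,21,23,25,27,29,31): 1⊕1⊕0⊕1⊕0⊕1⊕0⊕1⊕1⊕0⊕0⊕1⊕0⊕1⊕0⊕0 = 0
s2 (pos 2,3,6,7,10,11,14,15,18,19,22,23,26,27,30,31): 1⊕1⊕0⊕1⊕0⊕1⊕1⊕1⊕1⊕0⊕1⊕1⊕0⊕1⊕0⊕0 = 0
s4 (pos 4,5,6,7,12,13,14,15,20,21,22,23,28,29,30,31): 0⊕0⊕0⊕1⊕1⊕0⊕1⊕1⊕0⊕0⊕1⊕1⊕1⊕0⊕0⊕0 = 1
s8 (pos 8,9,10,11,12,13,14,15,24,25,26,27,28,29,30,31): 0⊕0⊕0⊕1⊕1⊕0⊕1⊕1⊕1⊕0⊕0⊕1⊕1⊕0⊕0⊕0 = 1
s16 (pos 16,17,18,19,20,21,22,23,24,25,26,27,28,29,30,31): 1⊕1⊕1⊕0⊕0⊕0⊕1⊕1⊕1⊕0⊕0⊕1⊕1⊕0⊕0⊕0 = 0
Syndrome s16…s1 = 01100 → error at position 12.
Flip position 12: 1110001000110111110001110011000 → 1110001000100111110001110011000
Read data bits from positions 3,5,6,7,9,10,11,12,13,14,15,17,18,19,20,21,22,23,24,25,26,27,28,29,30,31: 10010010011110001110011000

10010010011110001110011000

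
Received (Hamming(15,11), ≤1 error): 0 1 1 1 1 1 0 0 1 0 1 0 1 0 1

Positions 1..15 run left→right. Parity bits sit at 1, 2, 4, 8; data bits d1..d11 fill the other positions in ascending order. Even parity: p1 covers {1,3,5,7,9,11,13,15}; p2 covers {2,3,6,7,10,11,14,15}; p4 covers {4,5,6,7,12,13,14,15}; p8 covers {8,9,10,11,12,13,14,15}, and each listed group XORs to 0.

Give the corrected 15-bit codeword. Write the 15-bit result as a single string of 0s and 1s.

011110001010101

s1 (pos 1,3,5,7,9,11,13,15): 0⊕1⊕1⊕0⊕1⊕1⊕1⊕1 = 0
s2 (pos 2,3,6,7,10,11,14,15): 1⊕1⊕1⊕0⊕0⊕1⊕0⊕1 = 1
s4 (pos 4,5,6,7,12,13,14,15): 1⊕1⊕1⊕0⊕0⊕1⊕0⊕1 = 1
s8 (pos 8,9,10,11,12,13,14,15): 0⊕1⊕0⊕1⊕0⊕1⊕0⊕1 = 0
Syndrome s8…s1 = 0110 → error at position 6.
Flip position 6: 011111001010101 → 011110001010101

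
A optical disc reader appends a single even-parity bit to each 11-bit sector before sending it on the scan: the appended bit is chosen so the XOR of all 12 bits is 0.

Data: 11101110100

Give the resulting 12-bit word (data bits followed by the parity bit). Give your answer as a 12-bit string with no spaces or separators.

XOR of the 11 data bits: 1⊕1⊕1⊕0⊕1⊕1⊕1⊕0⊕1⊕0⊕0 = 1
Parity bit = 1 (so all 12 bits XOR to 0).

111011101001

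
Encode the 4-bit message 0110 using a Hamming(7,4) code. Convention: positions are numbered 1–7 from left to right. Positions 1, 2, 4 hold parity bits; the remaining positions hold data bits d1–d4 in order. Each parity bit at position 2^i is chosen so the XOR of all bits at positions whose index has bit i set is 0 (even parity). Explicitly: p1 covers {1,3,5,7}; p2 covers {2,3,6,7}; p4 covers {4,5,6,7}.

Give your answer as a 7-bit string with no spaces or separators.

Place data at non-parity positions: p1 p2 0 p4 1 1 0
p1 (pos 1,3,5,7): XOR of data positions = 0⊕1⊕0 = 1
p2 (pos 2,3,6,7): XOR of data positions = 0⊕1⊕0 = 1
p4 (pos 4,5,6,7): XOR of data positions = 1⊕1⊕0 = 0
Codeword: 1100110

1100110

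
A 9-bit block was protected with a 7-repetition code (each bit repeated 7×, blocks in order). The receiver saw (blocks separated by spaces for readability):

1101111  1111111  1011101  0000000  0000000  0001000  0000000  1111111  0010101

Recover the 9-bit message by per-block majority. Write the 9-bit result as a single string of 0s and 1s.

111000010

Block 1 (1101111): 6 ones → 1
Block 2 (1111111): 7 ones → 1
Block 3 (1011101): 5 ones → 1
Block 4 (0000000): 0 ones → 0
Block 5 (0000000): 0 ones → 0
Block 6 (0001000): 1 one → 0
Block 7 (0000000): 0 ones → 0
Block 8 (1111111): 7 ones → 1
Block 9 (0010101): 3 ones → 0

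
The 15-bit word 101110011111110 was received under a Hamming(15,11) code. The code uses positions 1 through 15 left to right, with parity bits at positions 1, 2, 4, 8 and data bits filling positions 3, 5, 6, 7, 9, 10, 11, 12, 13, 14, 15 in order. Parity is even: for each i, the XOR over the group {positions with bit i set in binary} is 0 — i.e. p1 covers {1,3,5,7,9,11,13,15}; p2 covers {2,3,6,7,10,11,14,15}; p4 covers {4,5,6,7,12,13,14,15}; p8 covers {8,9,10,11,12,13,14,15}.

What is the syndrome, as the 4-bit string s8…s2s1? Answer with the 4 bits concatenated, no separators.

s1 (pos 1,3,5,7,9,11,13,15): 1⊕1⊕1⊕0⊕1⊕1⊕1⊕0 = 0
s2 (pos 2,3,6,7,10,11,14,15): 0⊕1⊕0⊕0⊕1⊕1⊕1⊕0 = 0
s4 (pos 4,5,6,7,12,13,14,15): 1⊕1⊕0⊕0⊕1⊕1⊕1⊕0 = 1
s8 (pos 8,9,10,11,12,13,14,15): 1⊕1⊕1⊕1⊕1⊕1⊕1⊕0 = 1
Syndrome s8…s1 = 1100 → error at position 12.

1100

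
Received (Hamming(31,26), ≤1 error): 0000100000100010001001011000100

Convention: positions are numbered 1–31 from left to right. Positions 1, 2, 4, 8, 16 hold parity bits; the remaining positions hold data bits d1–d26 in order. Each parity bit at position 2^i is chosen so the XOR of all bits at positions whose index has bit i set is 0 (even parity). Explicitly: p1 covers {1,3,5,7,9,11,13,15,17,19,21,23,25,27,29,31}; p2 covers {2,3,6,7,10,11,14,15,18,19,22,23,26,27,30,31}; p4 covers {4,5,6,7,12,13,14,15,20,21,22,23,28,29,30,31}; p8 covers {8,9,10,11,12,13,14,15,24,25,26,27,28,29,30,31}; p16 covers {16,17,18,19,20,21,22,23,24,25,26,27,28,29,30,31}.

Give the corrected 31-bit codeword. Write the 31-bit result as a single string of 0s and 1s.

s1 (pos 1,3,5,7,9,11,13,15,17,19,21,23,25,27,29,31): 0⊕0⊕1⊕0⊕0⊕1⊕0⊕1⊕0⊕1⊕0⊕0⊕1⊕0⊕1⊕0 = 0
s2 (pos 2,3,6,7,10,11,14,15,18,19,22,23,26,27,30,31): 0⊕0⊕0⊕0⊕0⊕1⊕0⊕1⊕0⊕1⊕1⊕0⊕0⊕0⊕0⊕0 = 0
s4 (pos 4,5,6,7,12,13,14,15,20,21,22,23,28,29,30,31): 0⊕1⊕0⊕0⊕0⊕0⊕0⊕1⊕0⊕0⊕1⊕0⊕0⊕1⊕0⊕0 = 0
s8 (pos 8,9,10,11,12,13,14,15,24,25,26,27,28,29,30,31): 0⊕0⊕0⊕1⊕0⊕0⊕0⊕1⊕1⊕1⊕0⊕0⊕0⊕1⊕0⊕0 = 1
s16 (pos 16,17,18,19,20,21,22,23,24,25,26,27,28,29,30,31): 0⊕0⊕0⊕1⊕0⊕0⊕1⊕0⊕1⊕1⊕0⊕0⊕0⊕1⊕0⊕0 = 1
Syndrome s16…s1 = 11000 → error at position 24.
Flip position 24: 0000100000100010001001011000100 → 0000100000100010001001001000100

0000100000100010001001001000100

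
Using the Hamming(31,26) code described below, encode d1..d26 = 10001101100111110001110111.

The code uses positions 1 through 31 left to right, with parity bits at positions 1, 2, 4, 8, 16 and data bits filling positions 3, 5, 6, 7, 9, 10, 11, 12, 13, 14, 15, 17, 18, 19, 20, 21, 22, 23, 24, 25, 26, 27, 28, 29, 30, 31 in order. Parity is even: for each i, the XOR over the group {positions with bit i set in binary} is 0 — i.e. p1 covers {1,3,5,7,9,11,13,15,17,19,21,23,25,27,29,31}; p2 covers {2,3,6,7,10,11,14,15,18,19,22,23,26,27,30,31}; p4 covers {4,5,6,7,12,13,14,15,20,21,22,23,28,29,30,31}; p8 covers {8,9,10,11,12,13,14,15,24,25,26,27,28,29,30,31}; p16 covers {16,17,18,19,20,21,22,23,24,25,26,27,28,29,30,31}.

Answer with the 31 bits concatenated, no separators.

0011000011011001111110001110111

Place data at non-parity positions: p1 p2 1 p4 0 0 0 p8 1 1 0 1 1 0 0 p16 1 1 1 1 1 0 0 0 1 1 1 0 1 1 1
p1 (pos 1,3,5,7,9,11,13,15,17,19,21,23,25,27,29,31): XOR of data positions = 1⊕0⊕0⊕1⊕0⊕1⊕0⊕1⊕1⊕1⊕0⊕1⊕1⊕1⊕1 = 0
p2 (pos 2,3,6,7,10,11,14,15,18,19,22,23,26,27,30,31): XOR of data positions = 1⊕0⊕0⊕1⊕0⊕0⊕0⊕1⊕1⊕0⊕0⊕1⊕1⊕1⊕1 = 0
p4 (pos 4,5,6,7,12,13,14,15,20,21,22,23,28,29,30,31): XOR of data positions = 0⊕0⊕0⊕1⊕1⊕0⊕0⊕1⊕1⊕0⊕0⊕0⊕1⊕1⊕1 = 1
p8 (pos 8,9,10,11,12,13,14,15,24,25,26,27,28,29,30,31): XOR of data positions = 1⊕1⊕0⊕1⊕1⊕0⊕0⊕0⊕1⊕1⊕1⊕0⊕1⊕1⊕1 = 0
p16 (pos 16,17,18,19,20,21,22,23,24,25,26,27,28,29,30,31): XOR of data positions = 1⊕1⊕1⊕1⊕1⊕0⊕0⊕0⊕1⊕1⊕1⊕0⊕1⊕1⊕1 = 1
Codeword: 0011000011011001111110001110111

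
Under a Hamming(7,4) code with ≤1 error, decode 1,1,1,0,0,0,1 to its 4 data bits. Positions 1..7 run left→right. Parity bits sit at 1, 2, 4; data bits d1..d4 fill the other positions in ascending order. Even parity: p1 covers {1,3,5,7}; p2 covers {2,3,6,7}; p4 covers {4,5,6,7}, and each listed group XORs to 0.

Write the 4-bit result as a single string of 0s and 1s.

1000

s1 (pos 1,3,5,7): 1⊕1⊕0⊕1 = 1
s2 (pos 2,3,6,7): 1⊕1⊕0⊕1 = 1
s4 (pos 4,5,6,7): 0⊕0⊕0⊕1 = 1
Syndrome s4…s1 = 111 → error at position 7.
Flip position 7: 1110001 → 1110000
Read data bits from positions 3,5,6,7: 1000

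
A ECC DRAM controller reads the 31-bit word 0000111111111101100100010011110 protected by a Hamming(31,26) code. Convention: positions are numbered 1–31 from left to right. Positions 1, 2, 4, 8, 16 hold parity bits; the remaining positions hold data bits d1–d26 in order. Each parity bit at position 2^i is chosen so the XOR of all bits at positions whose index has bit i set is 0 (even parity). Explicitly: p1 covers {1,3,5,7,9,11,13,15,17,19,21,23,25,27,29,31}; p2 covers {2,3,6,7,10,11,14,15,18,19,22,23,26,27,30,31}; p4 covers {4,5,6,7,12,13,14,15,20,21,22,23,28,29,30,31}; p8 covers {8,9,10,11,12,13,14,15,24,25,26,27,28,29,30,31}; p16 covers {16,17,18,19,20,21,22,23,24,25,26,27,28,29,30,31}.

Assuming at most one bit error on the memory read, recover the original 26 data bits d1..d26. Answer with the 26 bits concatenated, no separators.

s1 (pos 1,3,5,7,9,11,13,15,17,19,21,23,25,27,29,31): 0⊕0⊕1⊕1⊕1⊕1⊕1⊕0⊕1⊕0⊕0⊕0⊕0⊕1⊕1⊕0 = 0
s2 (pos 2,3,6,7,10,11,14,15,18,19,22,23,26,27,30,31): 0⊕0⊕1⊕1⊕1⊕1⊕1⊕0⊕0⊕0⊕0⊕0⊕0⊕1⊕1⊕0 = 1
s4 (pos 4,5,6,7,12,13,14,15,20,21,22,23,28,29,30,31): 0⊕1⊕1⊕1⊕1⊕1⊕1⊕0⊕1⊕0⊕0⊕0⊕1⊕1⊕1⊕0 = 0
s8 (pos 8,9,10,11,12,13,14,15,24,25,26,27,28,29,30,31): 1⊕1⊕1⊕1⊕1⊕1⊕1⊕0⊕1⊕0⊕0⊕1⊕1⊕1⊕1⊕0 = 0
s16 (pos 16,17,18,19,20,21,22,23,24,25,26,27,28,29,30,31): 1⊕1⊕0⊕0⊕1⊕0⊕0⊕0⊕1⊕0⊕0⊕1⊕1⊕1⊕1⊕0 = 0
Syndrome s16…s1 = 00010 → error at position 2.
Flip position 2: 0000111111111101100100010011110 → 0100111111111101100100010011110
Read data bits from positions 3,5,6,7,9,10,11,12,13,14,15,17,18,19,20,21,22,23,24,25,26,27,28,29,30,31: 01111111110100100010011110

01111111110100100010011110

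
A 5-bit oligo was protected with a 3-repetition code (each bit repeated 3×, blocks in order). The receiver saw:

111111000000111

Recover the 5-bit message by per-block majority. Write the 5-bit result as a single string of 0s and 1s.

Block 1 (111): 3 ones → 1
Block 2 (111): 3 ones → 1
Block 3 (000): 0 ones → 0
Block 4 (000): 0 ones → 0
Block 5 (111): 3 ones → 1

11001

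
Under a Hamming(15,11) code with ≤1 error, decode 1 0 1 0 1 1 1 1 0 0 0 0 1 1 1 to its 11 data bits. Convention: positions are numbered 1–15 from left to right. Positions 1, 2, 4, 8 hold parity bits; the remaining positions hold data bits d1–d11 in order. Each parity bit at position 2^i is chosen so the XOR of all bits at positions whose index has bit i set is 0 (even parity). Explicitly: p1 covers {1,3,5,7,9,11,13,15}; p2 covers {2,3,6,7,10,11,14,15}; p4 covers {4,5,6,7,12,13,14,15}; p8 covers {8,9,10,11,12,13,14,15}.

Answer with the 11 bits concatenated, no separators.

s1 (pos 1,3,5,7,9,11,13,15): 1⊕1⊕1⊕1⊕0⊕0⊕1⊕1 = 0
s2 (pos 2,3,6,7,10,11,14,15): 0⊕1⊕1⊕1⊕0⊕0⊕1⊕1 = 1
s4 (pos 4,5,6,7,12,13,14,15): 0⊕1⊕1⊕1⊕0⊕1⊕1⊕1 = 0
s8 (pos 8,9,10,11,12,13,14,15): 1⊕0⊕0⊕0⊕0⊕1⊕1⊕1 = 0
Syndrome s8…s1 = 0010 → error at position 2.
Flip position 2: 101011110000111 → 111011110000111
Read data bits from positions 3,5,6,7,9,10,11,12,13,14,15: 11110000111

11110000111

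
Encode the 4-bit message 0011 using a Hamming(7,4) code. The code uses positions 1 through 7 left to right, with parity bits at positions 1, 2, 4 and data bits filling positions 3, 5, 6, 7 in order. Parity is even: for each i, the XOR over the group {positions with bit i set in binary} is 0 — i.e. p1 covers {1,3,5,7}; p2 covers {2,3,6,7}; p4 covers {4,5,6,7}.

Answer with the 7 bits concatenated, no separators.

1000011

Place data at non-parity positions: p1 p2 0 p4 0 1 1
p1 (pos 1,3,5,7): XOR of data positions = 0⊕0⊕1 = 1
p2 (pos 2,3,6,7): XOR of data positions = 0⊕1⊕1 = 0
p4 (pos 4,5,6,7): XOR of data positions = 0⊕1⊕1 = 0
Codeword: 1000011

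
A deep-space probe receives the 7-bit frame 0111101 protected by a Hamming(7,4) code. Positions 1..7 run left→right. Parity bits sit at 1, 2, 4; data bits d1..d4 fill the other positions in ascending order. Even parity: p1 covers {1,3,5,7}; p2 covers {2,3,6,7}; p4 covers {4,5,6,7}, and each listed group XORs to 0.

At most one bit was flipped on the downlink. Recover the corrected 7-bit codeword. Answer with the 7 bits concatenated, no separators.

s1 (pos 1,3,5,7): 0⊕1⊕1⊕1 = 1
s2 (pos 2,3,6,7): 1⊕1⊕0⊕1 = 1
s4 (pos 4,5,6,7): 1⊕1⊕0⊕1 = 1
Syndrome s4…s1 = 111 → error at position 7.
Flip position 7: 0111101 → 0111100

0111100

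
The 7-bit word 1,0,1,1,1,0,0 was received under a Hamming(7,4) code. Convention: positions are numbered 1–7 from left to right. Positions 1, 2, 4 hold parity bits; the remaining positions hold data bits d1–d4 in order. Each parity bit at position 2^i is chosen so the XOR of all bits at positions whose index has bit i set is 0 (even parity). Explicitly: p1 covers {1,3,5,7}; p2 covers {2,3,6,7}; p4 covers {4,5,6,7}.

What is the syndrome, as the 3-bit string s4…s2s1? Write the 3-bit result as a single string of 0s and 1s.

s1 (pos 1,3,5,7): 1⊕1⊕1⊕0 = 1
s2 (pos 2,3,6,7): 0⊕1⊕0⊕0 = 1
s4 (pos 4,5,6,7): 1⊕1⊕0⊕0 = 0
Syndrome s4…s1 = 011 → error at position 3.

011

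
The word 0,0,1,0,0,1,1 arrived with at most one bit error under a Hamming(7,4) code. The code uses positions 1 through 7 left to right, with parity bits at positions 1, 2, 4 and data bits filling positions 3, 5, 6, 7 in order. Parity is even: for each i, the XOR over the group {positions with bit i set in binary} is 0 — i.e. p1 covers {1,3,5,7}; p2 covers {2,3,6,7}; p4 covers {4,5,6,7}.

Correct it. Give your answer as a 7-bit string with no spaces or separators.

s1 (pos 1,3,5,7): 0⊕1⊕0⊕1 = 0
s2 (pos 2,3,6,7): 0⊕1⊕1⊕1 = 1
s4 (pos 4,5,6,7): 0⊕0⊕1⊕1 = 0
Syndrome s4…s1 = 010 → error at position 2.
Flip position 2: 0010011 → 0110011

0110011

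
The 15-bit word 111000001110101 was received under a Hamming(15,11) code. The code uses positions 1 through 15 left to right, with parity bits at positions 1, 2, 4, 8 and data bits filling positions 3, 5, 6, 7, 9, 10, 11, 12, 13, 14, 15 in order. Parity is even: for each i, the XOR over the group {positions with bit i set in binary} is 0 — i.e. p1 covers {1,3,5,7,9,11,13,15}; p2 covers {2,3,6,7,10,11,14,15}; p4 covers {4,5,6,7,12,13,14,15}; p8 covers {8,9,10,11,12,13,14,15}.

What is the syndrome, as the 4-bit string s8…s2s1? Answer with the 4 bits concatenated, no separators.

1010

s1 (pos 1,3,5,7,9,11,13,15): 1⊕1⊕0⊕0⊕1⊕1⊕1⊕1 = 0
s2 (pos 2,3,6,7,10,11,14,15): 1⊕1⊕0⊕0⊕1⊕1⊕0⊕1 = 1
s4 (pos 4,5,6,7,12,13,14,15): 0⊕0⊕0⊕0⊕0⊕1⊕0⊕1 = 0
s8 (pos 8,9,10,11,12,13,14,15): 0⊕1⊕1⊕1⊕0⊕1⊕0⊕1 = 1
Syndrome s8…s1 = 1010 → error at position 10.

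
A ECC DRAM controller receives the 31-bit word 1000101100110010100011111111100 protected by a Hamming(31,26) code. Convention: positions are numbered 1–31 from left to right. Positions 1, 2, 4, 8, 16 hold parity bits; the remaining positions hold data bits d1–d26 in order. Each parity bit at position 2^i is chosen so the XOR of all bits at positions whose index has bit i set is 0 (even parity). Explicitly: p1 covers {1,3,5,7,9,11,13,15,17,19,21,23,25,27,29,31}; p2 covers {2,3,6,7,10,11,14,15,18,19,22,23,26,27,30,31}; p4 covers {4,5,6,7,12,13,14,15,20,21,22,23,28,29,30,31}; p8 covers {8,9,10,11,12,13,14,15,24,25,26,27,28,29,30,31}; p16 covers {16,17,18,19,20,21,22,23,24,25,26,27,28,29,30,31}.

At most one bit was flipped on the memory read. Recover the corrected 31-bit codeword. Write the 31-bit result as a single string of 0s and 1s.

s1 (pos 1,3,5,7,9,11,13,15,17,19,21,23,25,27,29,31): 1⊕0⊕1⊕1⊕0⊕1⊕0⊕1⊕1⊕0⊕1⊕1⊕1⊕1⊕1⊕0 = 1
s2 (pos 2,3,6,7,10,11,14,15,18,19,22,23,26,27,30,31): 0⊕0⊕0⊕1⊕0⊕1⊕0⊕1⊕0⊕0⊕1⊕1⊕1⊕1⊕0⊕0 = 1
s4 (pos 4,5,6,7,12,13,14,15,20,21,22,23,28,29,30,31): 0⊕1⊕0⊕1⊕1⊕0⊕0⊕1⊕0⊕1⊕1⊕1⊕1⊕1⊕0⊕0 = 1
s8 (pos 8,9,10,11,12,13,14,15,24,25,26,27,28,29,30,31): 1⊕0⊕0⊕1⊕1⊕0⊕0⊕1⊕1⊕1⊕1⊕1⊕1⊕1⊕0⊕0 = 0
s16 (pos 16,17,18,19,20,21,22,23,24,25,26,27,28,29,30,31): 0⊕1⊕0⊕0⊕0⊕1⊕1⊕1⊕1⊕1⊕1⊕1⊕1⊕1⊕0⊕0 = 0
Syndrome s16…s1 = 00111 → error at position 7.
Flip position 7: 1000101100110010100011111111100 → 1000100100110010100011111111100

1000100100110010100011111111100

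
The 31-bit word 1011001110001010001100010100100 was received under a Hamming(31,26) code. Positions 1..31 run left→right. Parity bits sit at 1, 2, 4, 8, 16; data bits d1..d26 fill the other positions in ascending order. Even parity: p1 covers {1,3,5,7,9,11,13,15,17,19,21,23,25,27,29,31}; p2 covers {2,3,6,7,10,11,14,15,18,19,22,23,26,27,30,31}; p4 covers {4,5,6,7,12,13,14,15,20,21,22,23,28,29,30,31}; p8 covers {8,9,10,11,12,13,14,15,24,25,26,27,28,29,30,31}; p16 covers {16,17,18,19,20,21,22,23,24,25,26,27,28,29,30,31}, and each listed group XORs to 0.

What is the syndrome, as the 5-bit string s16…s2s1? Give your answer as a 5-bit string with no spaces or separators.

s1 (pos 1,3,5,7,9,11,13,15,17,19,21,23,25,27,29,31): 1⊕1⊕0⊕1⊕1⊕0⊕1⊕1⊕0⊕1⊕0⊕0⊕0⊕0⊕1⊕0 = 0
s2 (pos 2,3,6,7,10,11,14,15,18,19,22,23,26,27,30,31): 0⊕1⊕0⊕1⊕0⊕0⊕0⊕1⊕0⊕1⊕0⊕0⊕1⊕0⊕0⊕0 = 1
s4 (pos 4,5,6,7,12,13,14,15,20,21,22,23,28,29,30,31): 1⊕0⊕0⊕1⊕0⊕1⊕0⊕1⊕1⊕0⊕0⊕0⊕0⊕1⊕0⊕0 = 0
s8 (pos 8,9,10,11,12,13,14,15,24,25,26,27,28,29,30,31): 1⊕1⊕0⊕0⊕0⊕1⊕0⊕1⊕1⊕0⊕1⊕0⊕0⊕1⊕0⊕0 = 1
s16 (pos 16,17,18,19,20,21,22,23,24,25,26,27,28,29,30,31): 0⊕0⊕0⊕1⊕1⊕0⊕0⊕0⊕1⊕0⊕1⊕0⊕0⊕1⊕0⊕0 = 1
Syndrome s16…s1 = 11010 → error at position 26.

11010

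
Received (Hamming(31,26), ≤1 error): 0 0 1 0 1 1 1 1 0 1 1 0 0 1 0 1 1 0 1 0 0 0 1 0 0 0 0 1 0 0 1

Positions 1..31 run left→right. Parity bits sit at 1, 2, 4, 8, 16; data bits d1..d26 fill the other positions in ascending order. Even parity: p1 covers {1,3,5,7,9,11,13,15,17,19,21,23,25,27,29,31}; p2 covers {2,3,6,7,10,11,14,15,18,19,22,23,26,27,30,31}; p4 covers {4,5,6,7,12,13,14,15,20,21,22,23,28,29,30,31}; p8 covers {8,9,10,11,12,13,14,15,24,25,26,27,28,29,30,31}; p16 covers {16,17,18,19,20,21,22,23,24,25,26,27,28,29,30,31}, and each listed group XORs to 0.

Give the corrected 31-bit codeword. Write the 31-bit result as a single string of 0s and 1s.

0010101101100101101000100001001

s1 (pos 1,3,5,7,9,11,13,15,17,19,21,23,25,27,29,31): 0⊕1⊕1⊕1⊕0⊕1⊕0⊕0⊕1⊕1⊕0⊕1⊕0⊕0⊕0⊕1 = 0
s2 (pos 2,3,6,7,10,11,14,15,18,19,22,23,26,27,30,31): 0⊕1⊕1⊕1⊕1⊕1⊕1⊕0⊕0⊕1⊕0⊕1⊕0⊕0⊕0⊕1 = 1
s4 (pos 4,5,6,7,12,13,14,15,20,21,22,23,28,29,30,31): 0⊕1⊕1⊕1⊕0⊕0⊕1⊕0⊕0⊕0⊕0⊕1⊕1⊕0⊕0⊕1 = 1
s8 (pos 8,9,10,11,12,13,14,15,24,25,26,27,28,29,30,31): 1⊕0⊕1⊕1⊕0⊕0⊕1⊕0⊕0⊕0⊕0⊕0⊕1⊕0⊕0⊕1 = 0
s16 (pos 16,17,18,19,20,21,22,23,24,25,26,27,28,29,30,31): 1⊕1⊕0⊕1⊕0⊕0⊕0⊕1⊕0⊕0⊕0⊕0⊕1⊕0⊕0⊕1 = 0
Syndrome s16…s1 = 00110 → error at position 6.
Flip position 6: 0010111101100101101000100001001 → 0010101101100101101000100001001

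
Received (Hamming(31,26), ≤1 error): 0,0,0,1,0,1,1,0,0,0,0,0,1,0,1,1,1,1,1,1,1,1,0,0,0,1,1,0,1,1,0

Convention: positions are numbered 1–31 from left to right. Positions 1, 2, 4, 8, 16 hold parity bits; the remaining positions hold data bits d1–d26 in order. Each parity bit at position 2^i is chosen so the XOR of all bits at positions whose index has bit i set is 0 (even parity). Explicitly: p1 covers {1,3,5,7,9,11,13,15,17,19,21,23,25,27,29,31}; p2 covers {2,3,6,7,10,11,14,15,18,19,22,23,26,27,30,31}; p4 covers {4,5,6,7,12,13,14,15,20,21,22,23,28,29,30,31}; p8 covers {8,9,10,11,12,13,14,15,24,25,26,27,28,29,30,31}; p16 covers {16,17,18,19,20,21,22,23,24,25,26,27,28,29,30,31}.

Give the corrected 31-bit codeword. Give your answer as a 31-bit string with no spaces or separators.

0001011000001011101111000110110

s1 (pos 1,3,5,7,9,11,13,15,17,19,21,23,25,27,29,31): 0⊕0⊕0⊕1⊕0⊕0⊕1⊕1⊕1⊕1⊕1⊕0⊕0⊕1⊕1⊕0 = 0
s2 (pos 2,3,6,7,10,11,14,15,18,19,22,23,26,27,30,31): 0⊕0⊕1⊕1⊕0⊕0⊕0⊕1⊕1⊕1⊕1⊕0⊕1⊕1⊕1⊕0 = 1
s4 (pos 4,5,6,7,12,13,14,15,20,21,22,23,28,29,30,31): 1⊕0⊕1⊕1⊕0⊕1⊕0⊕1⊕1⊕1⊕1⊕0⊕0⊕1⊕1⊕0 = 0
s8 (pos 8,9,10,11,12,13,14,15,24,25,26,27,28,29,30,31): 0⊕0⊕0⊕0⊕0⊕1⊕0⊕1⊕0⊕0⊕1⊕1⊕0⊕1⊕1⊕0 = 0
s16 (pos 16,17,18,19,20,21,22,23,24,25,26,27,28,29,30,31): 1⊕1⊕1⊕1⊕1⊕1⊕1⊕0⊕0⊕0⊕1⊕1⊕0⊕1⊕1⊕0 = 1
Syndrome s16…s1 = 10010 → error at position 18.
Flip position 18: 0001011000001011111111000110110 → 0001011000001011101111000110110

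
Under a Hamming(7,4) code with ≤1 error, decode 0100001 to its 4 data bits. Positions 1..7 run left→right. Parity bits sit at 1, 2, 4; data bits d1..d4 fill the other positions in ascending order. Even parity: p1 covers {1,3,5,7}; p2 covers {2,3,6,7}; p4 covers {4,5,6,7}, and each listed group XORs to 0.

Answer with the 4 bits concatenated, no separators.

0101

s1 (pos 1,3,5,7): 0⊕0⊕0⊕1 = 1
s2 (pos 2,3,6,7): 1⊕0⊕0⊕1 = 0
s4 (pos 4,5,6,7): 0⊕0⊕0⊕1 = 1
Syndrome s4…s1 = 101 → error at position 5.
Flip position 5: 0100001 → 0100101
Read data bits from positions 3,5,6,7: 0101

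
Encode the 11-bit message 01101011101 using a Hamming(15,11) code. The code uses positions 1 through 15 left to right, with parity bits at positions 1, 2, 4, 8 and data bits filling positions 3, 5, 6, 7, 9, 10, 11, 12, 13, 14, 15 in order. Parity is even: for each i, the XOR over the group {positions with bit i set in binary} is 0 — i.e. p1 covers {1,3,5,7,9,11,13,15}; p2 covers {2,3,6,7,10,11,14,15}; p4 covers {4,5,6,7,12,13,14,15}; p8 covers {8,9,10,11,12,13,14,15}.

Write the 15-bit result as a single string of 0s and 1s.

Place data at non-parity positions: p1 p2 0 p4 1 1 0 p8 1 0 1 1 1 0 1
p1 (pos 1,3,5,7,9,11,13,15): XOR of data positions = 0⊕1⊕0⊕1⊕1⊕1⊕1 = 1
p2 (pos 2,3,6,7,10,11,14,15): XOR of data positions = 0⊕1⊕0⊕0⊕1⊕0⊕1 = 1
p4 (pos 4,5,6,7,12,13,14,15): XOR of data positions = 1⊕1⊕0⊕1⊕1⊕0⊕1 = 1
p8 (pos 8,9,10,11,12,13,14,15): XOR of data positions = 1⊕0⊕1⊕1⊕1⊕0⊕1 = 1
Codeword: 110111011011101

110111011011101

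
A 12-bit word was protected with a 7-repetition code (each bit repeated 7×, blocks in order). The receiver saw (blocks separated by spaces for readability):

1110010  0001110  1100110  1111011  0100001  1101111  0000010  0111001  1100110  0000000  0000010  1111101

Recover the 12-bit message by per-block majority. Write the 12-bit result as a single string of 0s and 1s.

101101011001

Block 1 (1110010): 4 ones → 1
Block 2 (0001110): 3 ones → 0
Block 3 (1100110): 4 ones → 1
Block 4 (1111011): 6 ones → 1
Block 5 (0100001): 2 ones → 0
Block 6 (1101111): 6 ones → 1
Block 7 (0000010): 1 one → 0
Block 8 (0111001): 4 ones → 1
Block 9 (1100110): 4 ones → 1
Block 10 (0000000): 0 ones → 0
Block 11 (0000010): 1 one → 0
Block 12 (1111101): 6 ones → 1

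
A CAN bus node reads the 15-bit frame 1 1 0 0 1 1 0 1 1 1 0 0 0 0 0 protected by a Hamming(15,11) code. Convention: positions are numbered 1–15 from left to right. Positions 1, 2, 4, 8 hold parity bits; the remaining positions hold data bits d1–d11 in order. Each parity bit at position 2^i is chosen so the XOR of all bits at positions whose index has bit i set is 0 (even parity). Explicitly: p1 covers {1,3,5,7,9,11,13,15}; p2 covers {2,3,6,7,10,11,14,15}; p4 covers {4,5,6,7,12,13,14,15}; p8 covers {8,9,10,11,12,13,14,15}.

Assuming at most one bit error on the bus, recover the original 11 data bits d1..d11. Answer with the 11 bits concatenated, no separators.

s1 (pos 1,3,5,7,9,11,13,15): 1⊕0⊕1⊕0⊕1⊕0⊕0⊕0 = 1
s2 (pos 2,3,6,7,10,11,14,15): 1⊕0⊕1⊕0⊕1⊕0⊕0⊕0 = 1
s4 (pos 4,5,6,7,12,13,14,15): 0⊕1⊕1⊕0⊕0⊕0⊕0⊕0 = 0
s8 (pos 8,9,10,11,12,13,14,15): 1⊕1⊕1⊕0⊕0⊕0⊕0⊕0 = 1
Syndrome s8…s1 = 1011 → error at position 11.
Flip position 11: 110011011100000 → 110011011110000
Read data bits from positions 3,5,6,7,9,10,11,12,13,14,15: 01101110000

01101110000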